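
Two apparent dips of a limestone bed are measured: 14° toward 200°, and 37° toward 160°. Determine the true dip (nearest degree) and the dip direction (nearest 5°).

Each apparent-dip line lies in the plane. As unit vectors (x east, y north, z up), v₁ plunges 14°→200° and v₂ plunges 37°→160°.
Cross product v₁ × v₂ gives the pole to the plane: n ∝ (0.367, -0.266, 0.498).
True dip = arccos(n_z / |n|) = arccos(0.7396) = 42.3°.
Dip direction = atan2(0.367, -0.266) = 126° (azimuth of n's horizontal projection).

true dip 42°, dip direction 125°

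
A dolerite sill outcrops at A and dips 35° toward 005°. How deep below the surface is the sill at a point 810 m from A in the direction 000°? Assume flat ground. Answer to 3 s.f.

565 m

The hole lies 5° from the dip direction, so the down-dip offset is 810 × cos 5° = 806.92 m.
Depth = down-dip offset × tan(dip) = 806.92 × tan 35° = 806.92 × 0.7002
Depth = 565.01 m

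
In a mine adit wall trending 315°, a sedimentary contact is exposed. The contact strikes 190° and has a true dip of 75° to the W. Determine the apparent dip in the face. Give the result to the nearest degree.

The section lies 55° from the strike.
tan(apparent dip) = tan 75° · sin 55° = 3.0571
α = arctan(3.0571) = 71.89°

72°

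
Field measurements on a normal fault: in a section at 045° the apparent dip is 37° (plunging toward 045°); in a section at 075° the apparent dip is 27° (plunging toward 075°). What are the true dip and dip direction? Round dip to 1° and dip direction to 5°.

true dip 39°, dip direction 025°

Represent each trace as a vector plunging at its apparent dip toward its trend (east-north-up frame): v₁ = (0.565, 0.565, -0.602), v₂ = (0.861, 0.231, -0.454).
Cross product v₁ × v₂ gives the pole to the plane: n ∝ (0.118, 0.262, 0.356).
Dip δ = arctan(|n_h|/n_z) = arctan(0.287/0.356) = 38.9°.
The horizontal component of n points toward azimuth atan2(n_x, n_y) = 24°, the dip direction.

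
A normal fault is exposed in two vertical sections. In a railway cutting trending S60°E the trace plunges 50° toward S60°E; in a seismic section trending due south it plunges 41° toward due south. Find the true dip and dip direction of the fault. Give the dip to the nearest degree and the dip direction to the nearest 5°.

The two traces are lines in the plane: v₁ = (sin 120°·cos 50°, cos 120°·cos 50°, −sin 50°), v₂ = (sin 180°·cos 41°, cos 180°·cos 41°, −sin 41°).
Cross product v₁ × v₂ gives the pole to the plane: n ∝ (0.367, -0.365, 0.420).
Dip δ = arctan(|n_h|/n_z) = arctan(0.518/0.420) = 51.0°.
Dip direction = azimuth of (n_x, n_y) = atan2(0.367, -0.365) = 135°.

true dip 51°, dip direction 135°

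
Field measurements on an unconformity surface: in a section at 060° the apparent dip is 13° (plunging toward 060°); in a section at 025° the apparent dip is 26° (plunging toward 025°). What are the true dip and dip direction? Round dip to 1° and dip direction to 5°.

Represent each trace as a vector plunging at its apparent dip toward its trend (east-north-up frame): v₁ = (0.844, 0.487, -0.225), v₂ = (0.380, 0.815, -0.438).
Cross product v₁ × v₂ gives the pole to the plane: n ∝ (-0.030, 0.284, 0.502).
True dip = arccos(n_z / |n|) = arccos(0.8690) = 29.7°.
Dip direction = azimuth of (n_x, n_y) = atan2(-0.030, 0.284) = 354°.

true dip 30°, dip direction 355°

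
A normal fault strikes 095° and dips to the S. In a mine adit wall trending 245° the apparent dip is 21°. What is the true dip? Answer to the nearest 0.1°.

β = acute angle between strike 095° and section 245° = 30°.
tan δ = tan α / sin β = tan 21° / sin 30° = 0.3839 / 0.5000 = 0.7677
δ = arctan(0.7677) = 37.51°

37.5°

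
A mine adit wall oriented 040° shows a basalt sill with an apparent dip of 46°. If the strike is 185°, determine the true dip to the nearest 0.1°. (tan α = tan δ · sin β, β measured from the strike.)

61.0°

The section is 35° from the strike.
tan δ = tan α / sin β = tan 46° / sin 35° = 1.0355 / 0.5736 = 1.8054
δ = arctan(1.8054) = 61.02°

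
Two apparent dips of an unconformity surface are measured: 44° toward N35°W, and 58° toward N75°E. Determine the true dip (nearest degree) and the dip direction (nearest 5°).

Represent each trace as a vector plunging at its apparent dip toward its trend (east-north-up frame): v₁ = (-0.413, 0.589, -0.695), v₂ = (0.512, 0.137, -0.848).
The plane normal is n = v₁ × v₂ ∝ (0.404, 0.705, 0.358).
True dip = arccos(n_z / |n|) = arccos(0.4031) = 66.2°.
Dip direction = azimuth of (n_x, n_y) = atan2(0.404, 0.705) = 30°.

true dip 66°, dip direction 030°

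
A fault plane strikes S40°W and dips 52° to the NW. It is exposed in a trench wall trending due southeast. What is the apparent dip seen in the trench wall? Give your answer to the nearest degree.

52°

The strike is S40°W and the section trends due southeast; the acute angle between them is β = 85°.
tan(apparent dip) = tan 52° · sin 85° = 1.2751
apparent dip = arctan 1.2751 = 51.89°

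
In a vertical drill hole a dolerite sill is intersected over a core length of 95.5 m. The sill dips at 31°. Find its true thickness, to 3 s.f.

81.9 m

True thickness t = h · cos(dip) = 95.5 × cos 31°
t = 95.5 × 0.8572 = 81.859 m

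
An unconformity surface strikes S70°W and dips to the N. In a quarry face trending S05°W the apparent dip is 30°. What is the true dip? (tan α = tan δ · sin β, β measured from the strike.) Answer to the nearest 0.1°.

32.5°

The section is 65° from the strike.
tan δ = tan α / sin β = tan 30° / sin 65° = 0.5774 / 0.9063 = 0.6370
δ = arctan(0.6370) = 32.50°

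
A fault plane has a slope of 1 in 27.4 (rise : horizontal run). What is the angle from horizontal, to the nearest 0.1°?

2.1°

tan θ = 1/27.4 = 0.0365
θ = arctan(0.0365) = 2.09°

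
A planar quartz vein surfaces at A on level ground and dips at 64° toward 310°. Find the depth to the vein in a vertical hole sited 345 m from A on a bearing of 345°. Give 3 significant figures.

579 m

The hole lies 35° from the dip direction, so the down-dip offset is 345 × cos 35° = 282.61 m.
Depth = down-dip offset × tan(dip) = 282.61 × tan 64° = 282.61 × 2.0503
Depth = 579.43 m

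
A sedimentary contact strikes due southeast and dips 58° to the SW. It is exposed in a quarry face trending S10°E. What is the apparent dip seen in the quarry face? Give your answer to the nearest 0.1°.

The strike is due southeast and the section trends S10°E; the acute angle between them is β = 35°.
tan(apparent dip) = tan 58° · sin 35° = 0.9179
apparent dip = arctan 0.9179 = 42.55°

42.5°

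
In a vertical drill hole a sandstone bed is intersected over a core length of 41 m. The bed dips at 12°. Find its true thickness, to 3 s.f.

40.1 m

True thickness t = h · cos(dip) = 41 × cos 12°
t = 41 × 0.9781 = 40.104 m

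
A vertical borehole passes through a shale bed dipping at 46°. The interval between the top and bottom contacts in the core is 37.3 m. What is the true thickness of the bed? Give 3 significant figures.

True thickness t = h · cos(dip) = 37.3 × cos 46°
t = 37.3 × 0.6947 = 25.911 m

25.9 m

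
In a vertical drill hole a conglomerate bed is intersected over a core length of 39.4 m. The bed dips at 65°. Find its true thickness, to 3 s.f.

True thickness t = h · cos(dip) = 39.4 × cos 65°
t = 39.4 × 0.4226 = 16.651 m

16.7 m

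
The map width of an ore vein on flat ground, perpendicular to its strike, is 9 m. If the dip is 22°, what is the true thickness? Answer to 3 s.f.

True thickness t = w · sin(dip) = 9 × sin 22°
t = 9 × 0.3746 = 3.371 m

3.37 m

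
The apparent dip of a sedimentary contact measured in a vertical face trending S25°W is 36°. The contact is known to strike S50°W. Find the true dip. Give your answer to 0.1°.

59.8°

The section is 25° from the strike.
tan(true dip) = tan 36° / sin 25° = 1.7191
true dip = arctan 1.7191 = 59.81°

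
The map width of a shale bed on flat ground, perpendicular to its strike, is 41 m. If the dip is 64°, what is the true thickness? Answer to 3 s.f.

36.9 m

True thickness t = w · sin(dip) = 41 × sin 64°
t = 41 × 0.8988 = 36.851 m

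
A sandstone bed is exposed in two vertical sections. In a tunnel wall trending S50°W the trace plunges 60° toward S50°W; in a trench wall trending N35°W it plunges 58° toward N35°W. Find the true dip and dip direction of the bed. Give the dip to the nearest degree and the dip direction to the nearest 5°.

true dip 68°, dip direction 275°

Each apparent-dip line lies in the plane. As unit vectors (x east, y north, z up), v₁ plunges 60°→S50°W and v₂ plunges 58°→N35°W.
The plane normal is n = v₁ × v₂ ∝ (-0.648, 0.062, 0.264).
tan δ = √(n_x²+n_y²)/n_z = 0.651/0.264, so δ = 67.9°.
Dip direction = atan2(-0.648, 0.062) = 275° (azimuth of n's horizontal projection).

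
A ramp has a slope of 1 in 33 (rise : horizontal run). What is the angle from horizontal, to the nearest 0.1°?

tan θ = 1/33 = 0.0303
θ = arctan(0.0303) = 1.74°

1.7°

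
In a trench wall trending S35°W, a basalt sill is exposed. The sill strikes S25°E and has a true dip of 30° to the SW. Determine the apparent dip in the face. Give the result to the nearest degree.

The strike is S25°E and the section trends S35°W; the acute angle between them is β = 60°.
tan(apparent dip) = tan 30° · sin 60° = 0.5000
α = arctan(0.5000) = 26.57°

27°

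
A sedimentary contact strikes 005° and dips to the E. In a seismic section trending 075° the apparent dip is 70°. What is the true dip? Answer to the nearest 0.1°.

β = acute angle between strike 005° and section 075° = 70°.
tan(true dip) = tan 70° / sin 70° = 2.9238
true dip = arctan 2.9238 = 71.12°

71.1°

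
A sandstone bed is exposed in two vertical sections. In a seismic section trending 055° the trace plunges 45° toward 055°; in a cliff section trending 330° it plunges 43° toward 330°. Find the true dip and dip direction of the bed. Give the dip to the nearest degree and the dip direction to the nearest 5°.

Represent each trace as a vector plunging at its apparent dip toward its trend (east-north-up frame): v₁ = (0.579, 0.406, -0.707), v₂ = (-0.366, 0.633, -0.682).
Cross product v₁ × v₂ gives the pole to the plane: n ∝ (0.171, 0.654, 0.515).
tan δ = √(n_x²+n_y²)/n_z = 0.676/0.515, so δ = 52.7°.
The horizontal component of n points toward azimuth atan2(n_x, n_y) = 15°, the dip direction.

true dip 53°, dip direction 015°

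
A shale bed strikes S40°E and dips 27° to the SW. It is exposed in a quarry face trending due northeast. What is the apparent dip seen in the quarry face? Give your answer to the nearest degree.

The strike is S40°E and the section trends due northeast; the acute angle between them is β = 85°.
tan α = tan 27° × sin 85° = 0.5095 × 0.9962 = 0.5076
apparent dip = arctan 0.5076 = 26.91°

27°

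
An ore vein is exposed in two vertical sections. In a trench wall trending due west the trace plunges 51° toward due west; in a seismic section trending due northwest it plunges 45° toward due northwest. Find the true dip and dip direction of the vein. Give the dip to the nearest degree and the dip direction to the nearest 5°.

true dip 51°, dip direction 280°

Each apparent-dip line lies in the plane. As unit vectors (x east, y north, z up), v₁ plunges 51°→due west and v₂ plunges 45°→due northwest.
The plane normal is n = v₁ × v₂ ∝ (-0.389, 0.056, 0.315).
tan δ = √(n_x²+n_y²)/n_z = 0.393/0.315, so δ = 51.3°.
Dip direction = azimuth of (n_x, n_y) = atan2(-0.389, 0.056) = 278°.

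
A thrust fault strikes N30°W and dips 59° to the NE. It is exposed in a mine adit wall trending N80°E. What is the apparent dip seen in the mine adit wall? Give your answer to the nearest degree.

57°

The section lies 70° from the strike.
tan(apparent dip) = tan 59° · sin 70° = 1.5639
apparent dip = arctan 1.5639 = 57.40°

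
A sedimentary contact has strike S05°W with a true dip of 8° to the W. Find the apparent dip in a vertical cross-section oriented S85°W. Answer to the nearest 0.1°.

7.9°

The section lies 80° from the strike.
tan(apparent dip) = tan 8° · sin 80° = 0.1384
α = arctan(0.1384) = 7.88°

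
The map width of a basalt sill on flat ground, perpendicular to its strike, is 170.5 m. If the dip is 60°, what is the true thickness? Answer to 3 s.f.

148 m

True thickness t = w · sin(dip) = 170.5 × sin 60°
t = 170.5 × 0.8660 = 147.657 m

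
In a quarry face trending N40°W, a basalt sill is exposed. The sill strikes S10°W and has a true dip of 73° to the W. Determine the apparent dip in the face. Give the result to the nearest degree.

The section lies 50° from the strike.
tan(apparent dip) = tan 73° · sin 50° = 2.5056
α = arctan(2.5056) = 68.24°

68°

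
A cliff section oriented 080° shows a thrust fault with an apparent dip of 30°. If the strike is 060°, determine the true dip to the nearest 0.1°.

59.4°

The section is 20° from the strike.
tan(true dip) = tan 30° / sin 20° = 1.6881
δ = arctan(1.6881) = 59.36°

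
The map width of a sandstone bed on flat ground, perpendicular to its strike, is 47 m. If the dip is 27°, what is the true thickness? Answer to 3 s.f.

True thickness t = w · sin(dip) = 47 × sin 27°
t = 47 × 0.4540 = 21.338 m

21.3 m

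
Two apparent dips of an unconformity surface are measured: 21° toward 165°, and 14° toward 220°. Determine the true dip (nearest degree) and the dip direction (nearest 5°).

Each apparent-dip line lies in the plane. As unit vectors (x east, y north, z up), v₁ plunges 21°→165° and v₂ plunges 14°→220°.
Cross product v₁ × v₂ gives the pole to the plane: n ∝ (0.048, -0.282, 0.742).
Dip δ = arctan(|n_h|/n_z) = arctan(0.286/0.742) = 21.1°.
Dip direction = azimuth of (n_x, n_y) = atan2(0.048, -0.282) = 170°.

true dip 21°, dip direction 170°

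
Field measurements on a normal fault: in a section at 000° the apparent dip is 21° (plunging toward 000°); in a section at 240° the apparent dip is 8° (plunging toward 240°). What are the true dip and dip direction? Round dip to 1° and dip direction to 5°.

Each apparent-dip line lies in the plane. As unit vectors (x east, y north, z up), v₁ plunges 21°→000° and v₂ plunges 8°→240°.
Cross product v₁ × v₂ gives the pole to the plane: n ∝ (-0.307, 0.307, 0.801).
Dip δ = arctan(|n_h|/n_z) = arctan(0.435/0.801) = 28.5°.
Dip direction = atan2(-0.307, 0.307) = 315° (azimuth of n's horizontal projection).

true dip 28°, dip direction 315°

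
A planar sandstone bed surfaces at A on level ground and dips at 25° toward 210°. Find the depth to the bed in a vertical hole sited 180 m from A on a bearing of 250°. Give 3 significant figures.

64.3 m

The hole lies 40° from the dip direction, so the down-dip offset is 180 × cos 40° = 137.89 m.
Depth = down-dip offset × tan(dip) = 137.89 × tan 25° = 137.89 × 0.4663
Depth = 64.30 m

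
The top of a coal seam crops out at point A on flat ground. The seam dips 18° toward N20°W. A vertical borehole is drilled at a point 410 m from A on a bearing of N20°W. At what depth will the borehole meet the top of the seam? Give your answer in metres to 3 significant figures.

133 m

The hole is directly down-dip from the outcrop, so the down-dip offset is 410 m.
Depth = down-dip offset × tan(dip) = 410.00 × tan 18° = 410.00 × 0.3249
Depth = 133.22 m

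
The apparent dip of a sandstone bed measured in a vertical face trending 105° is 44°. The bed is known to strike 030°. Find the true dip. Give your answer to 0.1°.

The section is 75° from the strike.
tan δ = tan α / sin β = tan 44° / sin 75° = 0.9657 / 0.9659 = 0.9998
δ = arctan(0.9998) = 44.99°

45.0°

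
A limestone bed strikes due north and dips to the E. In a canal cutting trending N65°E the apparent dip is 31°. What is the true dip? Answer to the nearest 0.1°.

β = acute angle between strike due north and section N65°E = 65°.
tan δ = tan α / sin β = tan 31° / sin 65° = 0.6009 / 0.9063 = 0.6630
δ = arctan(0.6630) = 33.54°

33.5°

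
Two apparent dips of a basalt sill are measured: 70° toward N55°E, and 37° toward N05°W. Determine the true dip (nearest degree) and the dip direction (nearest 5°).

Each apparent-dip line lies in the plane. As unit vectors (x east, y north, z up), v₁ plunges 70°→N55°E and v₂ plunges 37°→N05°W.
The plane normal is n = v₁ × v₂ ∝ (0.630, 0.234, 0.237).
tan δ = √(n_x²+n_y²)/n_z = 0.672/0.237, so δ = 70.6°.
Dip direction = azimuth of (n_x, n_y) = atan2(0.630, 0.234) = 70°.

true dip 71°, dip direction 070°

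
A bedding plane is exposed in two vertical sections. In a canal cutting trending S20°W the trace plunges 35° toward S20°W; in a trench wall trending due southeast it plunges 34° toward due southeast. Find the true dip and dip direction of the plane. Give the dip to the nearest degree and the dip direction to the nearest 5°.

Each apparent-dip line lies in the plane. As unit vectors (x east, y north, z up), v₁ plunges 35°→S20°W and v₂ plunges 34°→due southeast.
n = v₁ × v₂ = (0.094, -0.493, 0.615) (taken with n_z > 0).
True dip = arccos(n_z / |n|) = arccos(0.7750) = 39.2°.
Dip direction = atan2(0.094, -0.493) = 169° (azimuth of n's horizontal projection).

true dip 39°, dip direction 170°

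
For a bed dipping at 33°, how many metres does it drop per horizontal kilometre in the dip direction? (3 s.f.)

drop per km = 1000 × tan 33° = 1000 × 0.6494

649 m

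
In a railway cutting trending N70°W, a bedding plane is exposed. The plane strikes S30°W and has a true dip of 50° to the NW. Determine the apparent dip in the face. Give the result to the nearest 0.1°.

49.6°

The section lies 80° from the strike.
tan(apparent dip) = tan 50° · sin 80° = 1.1736
α = arctan(1.1736) = 49.57°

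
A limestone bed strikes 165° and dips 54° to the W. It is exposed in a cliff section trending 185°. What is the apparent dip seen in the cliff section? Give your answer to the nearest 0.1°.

25.2°

Angle between strike (165°) and section (185°): β = 20°.
tan(apparent dip) = tan 54° · sin 20° = 0.4708
apparent dip = arctan 0.4708 = 25.21°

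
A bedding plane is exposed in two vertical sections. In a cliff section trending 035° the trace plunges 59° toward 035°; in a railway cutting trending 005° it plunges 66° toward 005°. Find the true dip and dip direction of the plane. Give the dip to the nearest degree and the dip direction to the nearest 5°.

Represent each trace as a vector plunging at its apparent dip toward its trend (east-north-up frame): v₁ = (0.295, 0.422, -0.857), v₂ = (0.035, 0.405, -0.914).
n = v₁ × v₂ = (-0.038, 0.239, 0.105) (taken with n_z > 0).
Dip δ = arctan(|n_h|/n_z) = arctan(0.243/0.105) = 66.6°.
Dip direction = azimuth of (n_x, n_y) = atan2(-0.038, 0.239) = 351°.

true dip 67°, dip direction 350°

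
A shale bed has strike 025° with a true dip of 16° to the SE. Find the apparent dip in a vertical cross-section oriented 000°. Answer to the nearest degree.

7°

The strike is 025° and the section trends 000°; the acute angle between them is β = 25°.
tan α = tan 16° × sin 25° = 0.2867 × 0.4226 = 0.1212
α = arctan(0.1212) = 6.91°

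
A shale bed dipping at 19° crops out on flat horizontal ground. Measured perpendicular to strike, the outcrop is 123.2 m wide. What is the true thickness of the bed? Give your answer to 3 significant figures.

40.1 m

True thickness t = w · sin(dip) = 123.2 × sin 19°
t = 123.2 × 0.3256 = 40.110 m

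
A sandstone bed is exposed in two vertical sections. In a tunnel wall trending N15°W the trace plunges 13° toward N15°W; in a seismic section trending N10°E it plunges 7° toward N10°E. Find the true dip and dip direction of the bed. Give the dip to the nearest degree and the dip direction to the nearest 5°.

true dip 17°, dip direction 305°

Represent each trace as a vector plunging at its apparent dip toward its trend (east-north-up frame): v₁ = (-0.252, 0.941, -0.225), v₂ = (0.172, 0.977, -0.122).
The plane normal is n = v₁ × v₂ ∝ (-0.105, 0.070, 0.409).
tan δ = √(n_x²+n_y²)/n_z = 0.126/0.409, so δ = 17.1°.
Dip direction = azimuth of (n_x, n_y) = atan2(-0.105, 0.070) = 303°.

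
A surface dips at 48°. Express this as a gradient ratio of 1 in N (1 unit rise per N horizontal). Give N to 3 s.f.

1 in 0.900

1 : N means tan θ = 1/N, so N = 1/tan 48° = 1/1.1106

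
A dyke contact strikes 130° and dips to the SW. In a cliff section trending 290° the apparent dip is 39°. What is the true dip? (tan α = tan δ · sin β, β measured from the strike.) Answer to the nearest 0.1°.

67.1°

The section is 20° from the strike.
tan(true dip) = tan 39° / sin 20° = 2.3677
δ = arctan(2.3677) = 67.10°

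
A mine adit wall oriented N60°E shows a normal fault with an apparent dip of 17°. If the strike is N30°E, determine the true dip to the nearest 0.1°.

β = acute angle between strike N30°E and section N60°E = 30°.
tan(true dip) = tan 17° / sin 30° = 0.6115
δ = arctan(0.6115) = 31.44°

31.4°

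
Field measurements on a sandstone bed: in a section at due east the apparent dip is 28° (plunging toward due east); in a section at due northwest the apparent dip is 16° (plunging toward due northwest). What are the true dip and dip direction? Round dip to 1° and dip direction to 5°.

The two traces are lines in the plane: v₁ = (sin 90°·cos 28°, cos 90°·cos 28°, −sin 28°), v₂ = (sin 315°·cos 16°, cos 315°·cos 16°, −sin 16°).
Cross product v₁ × v₂ gives the pole to the plane: n ∝ (0.319, 0.562, 0.600).
tan δ = √(n_x²+n_y²)/n_z = 0.647/0.600, so δ = 47.1°.
Dip direction = atan2(0.319, 0.562) = 30° (azimuth of n's horizontal projection).

true dip 47°, dip direction 030°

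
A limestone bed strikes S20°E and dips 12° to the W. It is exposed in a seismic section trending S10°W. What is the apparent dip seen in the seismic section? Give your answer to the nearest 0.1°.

6.1°

The section lies 30° from the strike.
tan α = tan 12° × sin 30° = 0.2126 × 0.5000 = 0.1063
apparent dip = arctan 0.1063 = 6.07°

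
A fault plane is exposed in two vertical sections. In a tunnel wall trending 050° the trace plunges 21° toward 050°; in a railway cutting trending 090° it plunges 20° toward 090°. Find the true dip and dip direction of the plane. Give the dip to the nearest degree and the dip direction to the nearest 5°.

true dip 22°, dip direction 065°

Each apparent-dip line lies in the plane. As unit vectors (x east, y north, z up), v₁ plunges 21°→050° and v₂ plunges 20°→090°.
The plane normal is n = v₁ × v₂ ∝ (0.205, 0.092, 0.564).
tan δ = √(n_x²+n_y²)/n_z = 0.225/0.564, so δ = 21.8°.
The horizontal component of n points toward azimuth atan2(n_x, n_y) = 66°, the dip direction.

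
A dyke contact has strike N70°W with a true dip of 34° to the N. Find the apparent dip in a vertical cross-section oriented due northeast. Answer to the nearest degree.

The strike is N70°W and the section trends due northeast; the acute angle between them is β = 65°.
tan(apparent dip) = tan 34° · sin 65° = 0.6113
α = arctan(0.6113) = 31.44°

31°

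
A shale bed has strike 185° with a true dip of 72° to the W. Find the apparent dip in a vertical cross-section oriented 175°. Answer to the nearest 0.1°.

28.1°

The strike is 185° and the section trends 175°; the acute angle between them is β = 10°.
tan(apparent dip) = tan 72° · sin 10° = 0.5344
α = arctan(0.5344) = 28.12°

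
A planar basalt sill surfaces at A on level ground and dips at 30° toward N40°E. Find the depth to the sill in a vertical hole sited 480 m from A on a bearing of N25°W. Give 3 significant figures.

The hole lies 65° from the dip direction, so the down-dip offset is 480 × cos 65° = 202.86 m.
Depth = down-dip offset × tan(dip) = 202.86 × tan 30° = 202.86 × 0.5774
Depth = 117.12 m

117 m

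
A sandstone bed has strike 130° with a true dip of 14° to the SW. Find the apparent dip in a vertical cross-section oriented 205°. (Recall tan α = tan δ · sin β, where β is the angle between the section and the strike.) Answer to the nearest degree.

14°

The strike is 130° and the section trends 205°; the acute angle between them is β = 75°.
tan α = tan 14° × sin 75° = 0.2493 × 0.9659 = 0.2408
α = arctan(0.2408) = 13.54°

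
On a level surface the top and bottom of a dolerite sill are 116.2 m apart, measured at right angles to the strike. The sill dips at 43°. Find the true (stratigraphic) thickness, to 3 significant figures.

79.2 m

True thickness t = w · sin(dip) = 116.2 × sin 43°
t = 116.2 × 0.6820 = 79.248 m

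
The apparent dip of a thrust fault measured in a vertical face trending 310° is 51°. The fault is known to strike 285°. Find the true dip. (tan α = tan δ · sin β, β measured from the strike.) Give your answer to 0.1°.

β = acute angle between strike 285° and section 310° = 25°.
tan δ = tan α / sin β = tan 51° / sin 25° = 1.2349 / 0.4226 = 2.9220
δ = arctan(2.9220) = 71.11°

71.1°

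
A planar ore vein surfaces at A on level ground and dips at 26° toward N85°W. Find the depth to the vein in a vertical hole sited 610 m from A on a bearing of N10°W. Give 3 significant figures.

The hole lies 75° from the dip direction, so the down-dip offset is 610 × cos 75° = 157.88 m.
Depth = down-dip offset × tan(dip) = 157.88 × tan 26° = 157.88 × 0.4877
Depth = 77.00 m

77.0 m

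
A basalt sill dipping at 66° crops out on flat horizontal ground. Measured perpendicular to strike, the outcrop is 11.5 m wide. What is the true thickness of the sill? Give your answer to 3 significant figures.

True thickness t = w · sin(dip) = 11.5 × sin 66°
t = 11.5 × 0.9135 = 10.506 m

10.5 m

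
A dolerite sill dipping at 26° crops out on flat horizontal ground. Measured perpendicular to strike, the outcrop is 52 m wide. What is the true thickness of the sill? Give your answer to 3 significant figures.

True thickness t = w · sin(dip) = 52 × sin 26°
t = 52 × 0.4384 = 22.795 m

22.8 m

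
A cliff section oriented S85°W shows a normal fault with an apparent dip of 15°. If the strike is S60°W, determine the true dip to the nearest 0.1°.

β = acute angle between strike S60°W and section S85°W = 25°.
tan(true dip) = tan 15° / sin 25° = 0.6340
true dip = arctan 0.6340 = 32.38°

32.4°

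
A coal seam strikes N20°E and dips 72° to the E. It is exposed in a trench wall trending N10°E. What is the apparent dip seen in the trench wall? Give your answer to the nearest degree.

28°

Angle between strike (N20°E) and section (N10°E): β = 10°.
tan α = tan 72° × sin 10° = 3.0777 × 0.1736 = 0.5344
apparent dip = arctan 0.5344 = 28.12°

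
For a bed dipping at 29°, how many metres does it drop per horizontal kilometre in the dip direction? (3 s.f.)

drop per km = 1000 × tan 29° = 1000 × 0.5543

554 m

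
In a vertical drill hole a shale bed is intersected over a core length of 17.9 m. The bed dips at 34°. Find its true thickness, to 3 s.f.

True thickness t = h · cos(dip) = 17.9 × cos 34°
t = 17.9 × 0.8290 = 14.840 m

14.8 m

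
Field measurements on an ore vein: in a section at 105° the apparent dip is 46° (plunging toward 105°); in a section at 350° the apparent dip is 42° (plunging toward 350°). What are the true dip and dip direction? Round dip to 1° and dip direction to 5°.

The two traces are lines in the plane: v₁ = (sin 105°·cos 46°, cos 105°·cos 46°, −sin 46°), v₂ = (sin 350°·cos 42°, cos 350°·cos 42°, −sin 42°).
The plane normal is n = v₁ × v₂ ∝ (0.647, 0.542, 0.468).
True dip = arccos(n_z / |n|) = arccos(0.4850) = 61.0°.
Dip direction = azimuth of (n_x, n_y) = atan2(0.647, 0.542) = 50°.

true dip 61°, dip direction 050°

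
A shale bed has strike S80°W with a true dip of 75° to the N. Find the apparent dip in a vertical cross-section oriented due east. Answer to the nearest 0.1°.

32.9°

Angle between strike (S80°W) and section (due east): β = 10°.
tan(apparent dip) = tan 75° · sin 10° = 0.6481
α = arctan(0.6481) = 32.95°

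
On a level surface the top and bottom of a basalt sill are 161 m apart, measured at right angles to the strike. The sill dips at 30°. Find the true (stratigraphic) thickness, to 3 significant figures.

80.5 m

True thickness t = w · sin(dip) = 161 × sin 30°
t = 161 × 0.5000 = 80.500 m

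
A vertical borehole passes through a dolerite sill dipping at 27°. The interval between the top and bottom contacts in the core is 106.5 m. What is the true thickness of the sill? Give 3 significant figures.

94.9 m

True thickness t = h · cos(dip) = 106.5 × cos 27°
t = 106.5 × 0.8910 = 94.892 m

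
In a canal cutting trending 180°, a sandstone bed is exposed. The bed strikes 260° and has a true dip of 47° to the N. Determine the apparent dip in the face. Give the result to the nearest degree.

47°

Angle between strike (260°) and section (180°): β = 80°.
tan(apparent dip) = tan 47° · sin 80° = 1.0561
α = arctan(1.0561) = 46.56°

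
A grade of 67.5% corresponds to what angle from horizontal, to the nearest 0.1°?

tan θ = 67.5/100 = 0.6750
θ = arctan(0.6750) = 34.02°

34.0°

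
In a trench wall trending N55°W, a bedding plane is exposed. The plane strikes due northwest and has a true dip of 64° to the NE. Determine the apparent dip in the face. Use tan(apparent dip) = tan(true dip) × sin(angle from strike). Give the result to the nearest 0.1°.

19.6°

The strike is due northwest and the section trends N55°W; the acute angle between them is β = 10°.
tan α = tan 64° × sin 10° = 2.0503 × 0.1736 = 0.3560
α = arctan(0.3560) = 19.60°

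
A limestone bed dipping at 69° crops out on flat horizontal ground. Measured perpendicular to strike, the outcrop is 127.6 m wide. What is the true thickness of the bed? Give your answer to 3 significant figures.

119 m

True thickness t = w · sin(dip) = 127.6 × sin 69°
t = 127.6 × 0.9336 = 119.125 m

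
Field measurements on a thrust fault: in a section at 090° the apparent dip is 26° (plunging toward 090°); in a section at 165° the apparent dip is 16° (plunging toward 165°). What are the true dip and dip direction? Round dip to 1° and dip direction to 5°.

true dip 27°, dip direction 110°

The two traces are lines in the plane: v₁ = (sin 90°·cos 26°, cos 90°·cos 26°, −sin 26°), v₂ = (sin 165°·cos 16°, cos 165°·cos 16°, −sin 16°).
n = v₁ × v₂ = (0.407, -0.139, 0.835) (taken with n_z > 0).
tan δ = √(n_x²+n_y²)/n_z = 0.430/0.835, so δ = 27.3°.
Dip direction = azimuth of (n_x, n_y) = atan2(0.407, -0.139) = 109°.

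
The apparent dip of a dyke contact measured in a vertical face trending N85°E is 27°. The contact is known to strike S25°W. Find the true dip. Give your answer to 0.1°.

The section is 60° from the strike.
tan δ = tan α / sin β = tan 27° / sin 60° = 0.5095 / 0.8660 = 0.5883
true dip = arctan 0.5883 = 30.47°

30.5°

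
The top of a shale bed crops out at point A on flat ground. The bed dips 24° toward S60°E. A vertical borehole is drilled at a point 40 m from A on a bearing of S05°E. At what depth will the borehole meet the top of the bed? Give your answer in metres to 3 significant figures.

10.2 m

The hole lies 55° from the dip direction, so the down-dip offset is 40 × cos 55° = 22.94 m.
Depth = down-dip offset × tan(dip) = 22.94 × tan 24° = 22.94 × 0.4452
Depth = 10.21 m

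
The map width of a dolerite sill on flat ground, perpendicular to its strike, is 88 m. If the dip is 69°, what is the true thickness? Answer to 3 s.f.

True thickness t = w · sin(dip) = 88 × sin 69°
t = 88 × 0.9336 = 82.155 m

82.2 m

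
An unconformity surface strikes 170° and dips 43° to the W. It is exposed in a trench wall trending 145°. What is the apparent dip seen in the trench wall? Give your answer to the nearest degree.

Angle between strike (170°) and section (145°): β = 25°.
tan α = tan 43° × sin 25° = 0.9325 × 0.4226 = 0.3941
apparent dip = arctan 0.3941 = 21.51°

22°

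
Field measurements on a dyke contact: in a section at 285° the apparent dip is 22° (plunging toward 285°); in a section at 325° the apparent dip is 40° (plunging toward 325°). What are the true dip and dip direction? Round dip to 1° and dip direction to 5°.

true dip 43°, dip direction 350°

The two traces are lines in the plane: v₁ = (sin 285°·cos 22°, cos 285°·cos 22°, −sin 22°), v₂ = (sin 325°·cos 40°, cos 325°·cos 40°, −sin 40°).
The plane normal is n = v₁ × v₂ ∝ (-0.081, 0.411, 0.457).
tan δ = √(n_x²+n_y²)/n_z = 0.419/0.457, so δ = 42.5°.
Dip direction = azimuth of (n_x, n_y) = atan2(-0.081, 0.411) = 349°.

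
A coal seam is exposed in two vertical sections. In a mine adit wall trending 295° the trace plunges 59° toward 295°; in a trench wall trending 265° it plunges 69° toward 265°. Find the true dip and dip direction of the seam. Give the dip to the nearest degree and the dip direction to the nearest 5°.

true dip 71°, dip direction 240°

Each apparent-dip line lies in the plane. As unit vectors (x east, y north, z up), v₁ plunges 59°→295° and v₂ plunges 69°→265°.
The plane normal is n = v₁ × v₂ ∝ (-0.230, -0.130, 0.092).
tan δ = √(n_x²+n_y²)/n_z = 0.264/0.092, so δ = 70.7°.
The horizontal component of n points toward azimuth atan2(n_x, n_y) = 241°, the dip direction.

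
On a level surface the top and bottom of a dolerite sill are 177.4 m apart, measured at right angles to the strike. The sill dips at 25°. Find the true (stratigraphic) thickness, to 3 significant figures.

True thickness t = w · sin(dip) = 177.4 × sin 25°
t = 177.4 × 0.4226 = 74.972 m

75.0 m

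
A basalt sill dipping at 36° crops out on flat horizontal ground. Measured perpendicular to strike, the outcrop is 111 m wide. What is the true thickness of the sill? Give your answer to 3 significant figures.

65.2 m

True thickness t = w · sin(dip) = 111 × sin 36°
t = 111 × 0.5878 = 65.244 m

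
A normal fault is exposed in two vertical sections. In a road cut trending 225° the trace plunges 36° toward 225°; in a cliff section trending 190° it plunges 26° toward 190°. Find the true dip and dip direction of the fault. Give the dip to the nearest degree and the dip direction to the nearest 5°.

true dip 37°, dip direction 240°

Represent each trace as a vector plunging at its apparent dip toward its trend (east-north-up frame): v₁ = (-0.572, -0.572, -0.588), v₂ = (-0.156, -0.885, -0.438).
n = v₁ × v₂ = (-0.269, -0.159, 0.417) (taken with n_z > 0).
Dip δ = arctan(|n_h|/n_z) = arctan(0.313/0.417) = 36.9°.
Dip direction = atan2(-0.269, -0.159) = 239° (azimuth of n's horizontal projection).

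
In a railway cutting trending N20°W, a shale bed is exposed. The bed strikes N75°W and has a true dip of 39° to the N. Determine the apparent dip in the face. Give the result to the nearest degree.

The section lies 55° from the strike.
tan α = tan 39° × sin 55° = 0.8098 × 0.8192 = 0.6633
apparent dip = arctan 0.6633 = 33.56°

34°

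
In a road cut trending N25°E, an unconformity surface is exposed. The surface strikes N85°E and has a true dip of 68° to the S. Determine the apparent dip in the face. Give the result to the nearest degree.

65°

The section lies 60° from the strike.
tan(apparent dip) = tan 68° · sin 60° = 2.1435
apparent dip = arctan 2.1435 = 64.99°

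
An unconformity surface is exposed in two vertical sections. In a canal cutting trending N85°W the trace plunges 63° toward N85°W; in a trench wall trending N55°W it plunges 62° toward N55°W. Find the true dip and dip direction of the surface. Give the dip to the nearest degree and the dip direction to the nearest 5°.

Each apparent-dip line lies in the plane. As unit vectors (x east, y north, z up), v₁ plunges 63°→N85°W and v₂ plunges 62°→N55°W.
The plane normal is n = v₁ × v₂ ∝ (-0.205, 0.057, 0.107).
True dip = arccos(n_z / |n|) = arccos(0.4480) = 63.4°.
The horizontal component of n points toward azimuth atan2(n_x, n_y) = 285°, the dip direction.

true dip 63°, dip direction 285°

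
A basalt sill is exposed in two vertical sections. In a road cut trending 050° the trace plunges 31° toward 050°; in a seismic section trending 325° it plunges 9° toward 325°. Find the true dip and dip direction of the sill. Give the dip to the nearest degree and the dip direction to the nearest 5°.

true dip 31°, dip direction 040°

The two traces are lines in the plane: v₁ = (sin 50°·cos 31°, cos 50°·cos 31°, −sin 31°), v₂ = (sin 325°·cos 9°, cos 325°·cos 9°, −sin 9°).
n = v₁ × v₂ = (0.331, 0.394, 0.843) (taken with n_z > 0).
True dip = arccos(n_z / |n|) = arccos(0.8536) = 31.4°.
The horizontal component of n points toward azimuth atan2(n_x, n_y) = 40°, the dip direction.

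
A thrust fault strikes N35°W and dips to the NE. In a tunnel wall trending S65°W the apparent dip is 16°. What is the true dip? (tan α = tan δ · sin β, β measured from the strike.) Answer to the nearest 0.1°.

The section is 80° from the strike.
tan δ = tan α / sin β = tan 16° / sin 80° = 0.2867 / 0.9848 = 0.2912
true dip = arctan 0.2912 = 16.23°

16.2°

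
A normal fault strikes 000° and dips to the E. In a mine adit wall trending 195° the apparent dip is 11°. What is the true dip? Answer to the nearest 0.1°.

36.9°

β = acute angle between strike 000° and section 195° = 15°.
tan(true dip) = tan 11° / sin 15° = 0.7510
true dip = arctan 0.7510 = 36.91°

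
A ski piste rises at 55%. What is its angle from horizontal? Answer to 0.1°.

28.8°

tan θ = 55/100 = 0.5500
θ = arctan(0.5500) = 28.81°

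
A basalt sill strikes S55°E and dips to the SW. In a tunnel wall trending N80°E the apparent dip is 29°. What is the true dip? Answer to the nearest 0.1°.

38.1°

The section is 45° from the strike.
tan(true dip) = tan 29° / sin 45° = 0.7839
δ = arctan(0.7839) = 38.09°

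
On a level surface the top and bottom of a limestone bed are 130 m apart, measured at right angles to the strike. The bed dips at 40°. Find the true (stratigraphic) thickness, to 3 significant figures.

True thickness t = w · sin(dip) = 130 × sin 40°
t = 130 × 0.6428 = 83.562 m

83.6 m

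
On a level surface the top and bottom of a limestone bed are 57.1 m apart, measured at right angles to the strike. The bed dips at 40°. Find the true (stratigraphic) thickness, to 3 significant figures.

36.7 m

True thickness t = w · sin(dip) = 57.1 × sin 40°
t = 57.1 × 0.6428 = 36.703 m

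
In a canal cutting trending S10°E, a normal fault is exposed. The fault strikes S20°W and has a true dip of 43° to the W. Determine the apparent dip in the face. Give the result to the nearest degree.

25°

The section lies 30° from the strike.
tan α = tan 43° × sin 30° = 0.9325 × 0.5000 = 0.4663
apparent dip = arctan 0.4663 = 25.00°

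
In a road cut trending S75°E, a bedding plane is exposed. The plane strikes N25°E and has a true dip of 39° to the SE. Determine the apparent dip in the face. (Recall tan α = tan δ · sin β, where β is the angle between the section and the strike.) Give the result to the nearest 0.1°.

The section lies 80° from the strike.
tan α = tan 39° × sin 80° = 0.8098 × 0.9848 = 0.7975
α = arctan(0.7975) = 38.57°

38.6°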